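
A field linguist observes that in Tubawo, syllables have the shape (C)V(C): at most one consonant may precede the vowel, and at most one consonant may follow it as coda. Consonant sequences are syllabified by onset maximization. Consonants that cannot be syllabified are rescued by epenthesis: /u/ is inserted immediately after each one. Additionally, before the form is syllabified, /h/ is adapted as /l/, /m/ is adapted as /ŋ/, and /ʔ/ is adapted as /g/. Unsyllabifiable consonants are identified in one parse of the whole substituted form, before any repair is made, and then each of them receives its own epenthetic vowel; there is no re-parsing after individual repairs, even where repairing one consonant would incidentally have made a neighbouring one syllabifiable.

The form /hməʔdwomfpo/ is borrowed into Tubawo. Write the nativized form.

luŋəgduwoŋfupo

Substitution: /h/ → /l/, /m/ → /ŋ/, /ʔ/ → /g/, giving /lŋəgdwoŋfpo/.
The consonants /l/, /d/, /f/ cannot be parsed into a legal (C)V(C) syllable (at most one coda consonant is licensed; onsets are limited to one consonant).
Epenthesis after each stranded consonant: /l/ → /lu/, /d/ → /du/, /f/ → /fu/.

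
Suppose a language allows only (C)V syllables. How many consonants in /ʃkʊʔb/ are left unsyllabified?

3

Under (C)V, the unsyllabifiable consonants are /ʃ/, /ʔ/, /b/ (no codas are permitted; onsets are limited to one consonant).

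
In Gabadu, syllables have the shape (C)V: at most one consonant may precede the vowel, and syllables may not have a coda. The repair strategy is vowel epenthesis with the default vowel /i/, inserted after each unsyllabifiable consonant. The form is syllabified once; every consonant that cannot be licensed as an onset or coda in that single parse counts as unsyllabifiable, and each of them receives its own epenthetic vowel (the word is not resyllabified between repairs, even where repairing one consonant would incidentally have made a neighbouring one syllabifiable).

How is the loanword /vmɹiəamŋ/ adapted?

vimiɹiəamiŋi

Under (C)V, the unsyllabifiable consonants are /v/, /m/, /m/, /ŋ/ (no codas are permitted; onsets are limited to one consonant).
Each unlicensed consonant becomes the onset of a new syllable: /v/ → /vi/, /m/ → /mi/, /m/ → /mi/, /ŋ/ → /ŋi/.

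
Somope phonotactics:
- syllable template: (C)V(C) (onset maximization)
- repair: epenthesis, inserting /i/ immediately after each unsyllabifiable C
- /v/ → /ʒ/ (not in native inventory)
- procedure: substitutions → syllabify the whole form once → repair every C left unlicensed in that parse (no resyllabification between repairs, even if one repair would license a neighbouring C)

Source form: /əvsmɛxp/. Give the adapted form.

Substitution: /v/ → /ʒ/, giving /əʒsmɛxp/.
The consonants /s/, /p/ cannot be parsed into a legal (C)V(C) syllable (at most one coda consonant is licensed; onsets are limited to one consonant).
Each unlicensed consonant becomes the onset of a new syllable: /s/ → /si/, /p/ → /pi/.

əʒsimɛxpi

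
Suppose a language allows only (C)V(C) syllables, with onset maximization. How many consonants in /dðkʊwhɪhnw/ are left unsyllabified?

4

The consonants /d/, /ð/, /n/, /w/ cannot be parsed into a legal (C)V(C) syllable (at most one coda consonant is licensed; onsets are limited to one consonant).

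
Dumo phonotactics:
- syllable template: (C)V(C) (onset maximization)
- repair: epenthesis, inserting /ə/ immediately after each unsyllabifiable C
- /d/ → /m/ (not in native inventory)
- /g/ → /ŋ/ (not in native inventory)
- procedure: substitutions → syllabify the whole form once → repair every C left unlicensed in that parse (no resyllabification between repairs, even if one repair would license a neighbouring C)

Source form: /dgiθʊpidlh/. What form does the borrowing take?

Substitution: /d/ → /m/, /g/ → /ŋ/, giving /mŋiθʊpimlh/.
The consonants /m/, /l/, /h/ cannot be parsed into a legal (C)V(C) syllable (at most one coda consonant is licensed; onsets are limited to one consonant).
Each unlicensed consonant becomes the onset of a new syllable: /m/ → /mə/, /l/ → /lə/, /h/ → /hə/.

məŋiθʊpimləhə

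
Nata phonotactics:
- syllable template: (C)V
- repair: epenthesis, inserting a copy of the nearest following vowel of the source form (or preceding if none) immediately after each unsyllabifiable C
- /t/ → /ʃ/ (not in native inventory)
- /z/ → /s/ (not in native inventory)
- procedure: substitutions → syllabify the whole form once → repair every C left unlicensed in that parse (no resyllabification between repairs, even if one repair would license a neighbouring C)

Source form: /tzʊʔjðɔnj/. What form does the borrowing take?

Substitution: /t/ → /ʃ/, /z/ → /s/, giving /ʃsʊʔjðɔnj/.
Syllabifying with onset maximization leaves /ʃ/, /ʔ/, /j/, /n/, /j/ stranded (no codas are permitted; onsets are limited to one consonant).
Inserting the epenthetic vowel yields /ʃ/ → /ʃʊ/, /ʔ/ → /ʔɔ/, /j/ → /jɔ/, /n/ → /nɔ/, /j/ → /jɔ/.

ʃʊsʊʔɔjɔðɔnɔjɔ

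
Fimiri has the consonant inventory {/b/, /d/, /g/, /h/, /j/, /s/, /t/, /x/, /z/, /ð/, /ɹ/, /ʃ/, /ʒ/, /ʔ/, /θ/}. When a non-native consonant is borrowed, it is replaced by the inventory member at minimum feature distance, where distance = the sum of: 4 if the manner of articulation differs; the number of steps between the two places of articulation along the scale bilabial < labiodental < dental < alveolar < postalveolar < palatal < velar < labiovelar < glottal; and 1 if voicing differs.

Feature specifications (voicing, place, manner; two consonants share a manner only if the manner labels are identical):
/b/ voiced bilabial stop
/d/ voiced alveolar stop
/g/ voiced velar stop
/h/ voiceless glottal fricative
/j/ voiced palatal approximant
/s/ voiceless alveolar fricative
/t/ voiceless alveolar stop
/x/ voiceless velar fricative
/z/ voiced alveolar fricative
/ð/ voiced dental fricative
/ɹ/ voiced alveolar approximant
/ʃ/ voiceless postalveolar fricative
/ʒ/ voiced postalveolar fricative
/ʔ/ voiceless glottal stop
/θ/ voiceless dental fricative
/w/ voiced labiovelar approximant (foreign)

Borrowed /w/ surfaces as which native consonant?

/j/ is closest: same manner (approximant), place distance 2 (labiovelar→palatal), same voicing; total 2. Next closest is /ɹ/ at distance 4.

j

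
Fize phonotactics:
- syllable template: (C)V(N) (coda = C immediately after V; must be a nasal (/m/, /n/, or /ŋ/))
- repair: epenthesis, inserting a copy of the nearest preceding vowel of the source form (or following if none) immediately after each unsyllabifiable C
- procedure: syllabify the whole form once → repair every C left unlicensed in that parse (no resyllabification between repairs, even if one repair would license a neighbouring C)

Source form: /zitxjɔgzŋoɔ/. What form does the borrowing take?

Syllabifying with onset maximization leaves /t/, /x/, /g/, /z/ stranded (only a nasal (/m/, /n/, or /ŋ/) is licensed in coda position; onsets are limited to one consonant).
Each unlicensed consonant becomes the onset of a new syllable: /t/ → /ti/, /x/ → /xi/, /g/ → /gɔ/, /z/ → /zɔ/.

zitixijɔgɔzɔŋoɔ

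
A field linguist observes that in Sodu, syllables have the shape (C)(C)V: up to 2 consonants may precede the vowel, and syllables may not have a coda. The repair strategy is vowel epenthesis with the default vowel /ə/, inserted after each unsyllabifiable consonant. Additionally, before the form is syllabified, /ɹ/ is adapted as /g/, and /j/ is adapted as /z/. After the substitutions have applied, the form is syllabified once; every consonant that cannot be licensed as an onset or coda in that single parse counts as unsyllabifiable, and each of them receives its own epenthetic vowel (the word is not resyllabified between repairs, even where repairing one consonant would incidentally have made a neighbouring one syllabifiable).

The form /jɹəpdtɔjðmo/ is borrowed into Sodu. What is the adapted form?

Substitution: /j/ → /z/, /ɹ/ → /g/, giving /zgəpdtɔzðmo/.
Under (C)(C)V, the unsyllabifiable consonants are /p/, /z/ (no codas are permitted; onsets may contain at most 2 consonants).
Each unlicensed consonant becomes the onset of a new syllable: /p/ → /pə/, /z/ → /zə/.

zgəpədtɔzəðmo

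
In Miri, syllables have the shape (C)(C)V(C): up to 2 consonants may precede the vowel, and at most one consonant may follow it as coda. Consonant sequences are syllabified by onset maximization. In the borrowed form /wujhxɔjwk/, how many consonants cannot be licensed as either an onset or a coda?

2

Under (C)(C)V(C), the unsyllabifiable consonants are /w/, /k/ (at most one coda consonant is licensed; onsets may contain at most 2 consonants).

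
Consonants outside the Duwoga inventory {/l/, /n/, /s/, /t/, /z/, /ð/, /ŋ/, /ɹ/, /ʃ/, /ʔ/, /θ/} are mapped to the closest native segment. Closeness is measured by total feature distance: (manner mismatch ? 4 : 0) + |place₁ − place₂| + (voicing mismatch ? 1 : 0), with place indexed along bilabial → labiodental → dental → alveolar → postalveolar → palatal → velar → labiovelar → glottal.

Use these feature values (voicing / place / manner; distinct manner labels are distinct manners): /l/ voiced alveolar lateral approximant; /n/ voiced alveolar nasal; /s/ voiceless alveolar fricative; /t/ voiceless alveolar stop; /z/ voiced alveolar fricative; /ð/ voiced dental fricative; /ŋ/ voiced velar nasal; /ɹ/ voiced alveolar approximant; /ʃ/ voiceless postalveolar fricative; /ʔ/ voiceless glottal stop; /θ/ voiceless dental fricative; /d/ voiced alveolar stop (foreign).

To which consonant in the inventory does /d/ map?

/t/ is closest: same manner (stop), place distance 0 (alveolar→alveolar), voicing differs (+1); total 1. Next closest is /l/ at distance 4.

t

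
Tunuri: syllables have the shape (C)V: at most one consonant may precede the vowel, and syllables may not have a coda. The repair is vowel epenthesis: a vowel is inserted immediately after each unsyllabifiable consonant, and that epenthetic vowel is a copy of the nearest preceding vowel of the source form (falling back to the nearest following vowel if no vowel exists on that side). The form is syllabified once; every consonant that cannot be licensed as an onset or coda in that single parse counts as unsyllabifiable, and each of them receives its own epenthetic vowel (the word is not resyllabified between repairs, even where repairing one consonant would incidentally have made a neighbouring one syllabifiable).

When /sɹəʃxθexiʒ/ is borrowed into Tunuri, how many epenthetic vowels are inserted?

The unsyllabifiable consonants are /s/, /ʃ/, /x/, /ʒ/; each receives one epenthetic vowel.

4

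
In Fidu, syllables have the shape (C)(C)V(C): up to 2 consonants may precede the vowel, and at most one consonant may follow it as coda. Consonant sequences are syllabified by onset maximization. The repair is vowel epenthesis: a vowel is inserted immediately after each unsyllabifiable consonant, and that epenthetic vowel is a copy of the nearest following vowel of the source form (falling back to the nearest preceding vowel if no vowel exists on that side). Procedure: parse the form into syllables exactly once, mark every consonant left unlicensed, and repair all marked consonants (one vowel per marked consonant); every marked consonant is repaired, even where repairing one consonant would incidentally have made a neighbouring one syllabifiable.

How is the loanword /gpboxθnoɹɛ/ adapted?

Syllabifying with onset maximization leaves /g/ stranded (at most one coda consonant is licensed; onsets may contain at most 2 consonants).
Inserting the epenthetic vowel yields /g/ → /go/.

gopboxθnoɹɛ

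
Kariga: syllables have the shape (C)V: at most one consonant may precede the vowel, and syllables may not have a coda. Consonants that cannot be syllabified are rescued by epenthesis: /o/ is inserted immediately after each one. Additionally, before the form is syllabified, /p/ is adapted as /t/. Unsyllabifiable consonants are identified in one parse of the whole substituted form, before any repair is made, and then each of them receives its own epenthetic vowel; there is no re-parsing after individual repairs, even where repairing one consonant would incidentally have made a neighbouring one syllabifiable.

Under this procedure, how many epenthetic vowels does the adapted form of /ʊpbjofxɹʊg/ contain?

5

After substitution the input is /ʊtbjofxɹʊg/.
The unsyllabifiable consonants are /t/, /b/, /f/, /x/, /g/; each receives one epenthetic vowel.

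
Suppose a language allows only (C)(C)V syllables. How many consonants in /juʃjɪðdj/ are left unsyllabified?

3

Under (C)(C)V, the unsyllabifiable consonants are /ð/, /d/, /j/ (no codas are permitted; onsets may contain at most 2 consonants).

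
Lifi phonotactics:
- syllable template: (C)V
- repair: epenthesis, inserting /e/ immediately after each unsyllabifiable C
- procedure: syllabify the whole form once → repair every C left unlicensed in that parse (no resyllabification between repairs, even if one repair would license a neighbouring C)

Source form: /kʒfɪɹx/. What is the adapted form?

Under (C)V, the unsyllabifiable consonants are /k/, /ʒ/, /ɹ/, /x/ (no codas are permitted; onsets are limited to one consonant).
Inserting the epenthetic vowel yields /k/ → /ke/, /ʒ/ → /ʒe/, /ɹ/ → /ɹe/, /x/ → /xe/.

keʒefɪɹexe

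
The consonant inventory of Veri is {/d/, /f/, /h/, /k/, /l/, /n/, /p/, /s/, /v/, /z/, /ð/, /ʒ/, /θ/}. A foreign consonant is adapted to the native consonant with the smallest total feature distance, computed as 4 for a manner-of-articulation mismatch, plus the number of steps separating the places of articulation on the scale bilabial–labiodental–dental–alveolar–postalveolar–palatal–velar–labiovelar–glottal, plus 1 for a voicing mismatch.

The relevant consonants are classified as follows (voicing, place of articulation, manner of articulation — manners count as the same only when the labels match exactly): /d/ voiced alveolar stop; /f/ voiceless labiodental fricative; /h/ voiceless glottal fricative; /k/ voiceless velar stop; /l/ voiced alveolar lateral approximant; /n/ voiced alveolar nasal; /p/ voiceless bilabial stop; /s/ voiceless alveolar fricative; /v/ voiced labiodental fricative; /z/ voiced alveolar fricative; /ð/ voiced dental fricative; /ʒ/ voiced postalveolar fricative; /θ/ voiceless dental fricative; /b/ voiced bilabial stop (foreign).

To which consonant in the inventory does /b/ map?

p

/p/ is closest: same manner (stop), place distance 0 (bilabial→bilabial), voicing differs (+1); total 1. Next closest is /d/ at distance 3.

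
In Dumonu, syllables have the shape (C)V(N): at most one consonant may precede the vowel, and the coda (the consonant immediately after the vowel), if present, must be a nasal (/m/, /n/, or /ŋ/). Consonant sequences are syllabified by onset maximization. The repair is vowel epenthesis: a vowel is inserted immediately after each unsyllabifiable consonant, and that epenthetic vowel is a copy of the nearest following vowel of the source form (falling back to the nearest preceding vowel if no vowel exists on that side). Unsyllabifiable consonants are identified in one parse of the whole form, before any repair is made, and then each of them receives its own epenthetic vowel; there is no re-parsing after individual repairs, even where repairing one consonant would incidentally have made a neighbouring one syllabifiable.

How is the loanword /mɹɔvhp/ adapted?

Syllabifying with onset maximization leaves /m/, /v/, /h/, /p/ stranded (only a nasal (/m/, /n/, or /ŋ/) is licensed in coda position; onsets are limited to one consonant).
Each unlicensed consonant becomes the onset of a new syllable: /m/ → /mɔ/, /v/ → /vɔ/, /h/ → /hɔ/, /p/ → /pɔ/.

mɔɹɔvɔhɔpɔ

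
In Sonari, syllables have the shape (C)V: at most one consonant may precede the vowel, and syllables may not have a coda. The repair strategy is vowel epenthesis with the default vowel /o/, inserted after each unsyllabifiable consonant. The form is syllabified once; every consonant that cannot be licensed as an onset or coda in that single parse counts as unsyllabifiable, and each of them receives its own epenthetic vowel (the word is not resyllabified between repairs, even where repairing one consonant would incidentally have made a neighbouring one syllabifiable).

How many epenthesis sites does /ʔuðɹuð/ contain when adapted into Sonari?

2

The unsyllabifiable consonants are /ð/, /ð/; each receives one epenthetic vowel.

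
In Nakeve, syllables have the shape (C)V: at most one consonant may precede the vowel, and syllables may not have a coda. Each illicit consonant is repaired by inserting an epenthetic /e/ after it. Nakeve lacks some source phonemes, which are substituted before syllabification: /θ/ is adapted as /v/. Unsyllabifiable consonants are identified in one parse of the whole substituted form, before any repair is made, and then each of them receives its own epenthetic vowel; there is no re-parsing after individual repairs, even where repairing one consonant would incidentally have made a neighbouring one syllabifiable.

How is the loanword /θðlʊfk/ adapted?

veðelʊfeke

Substitution: /θ/ → /v/, giving /vðlʊfk/.
Syllabifying with onset maximization leaves /v/, /ð/, /f/, /k/ stranded (no codas are permitted; onsets are limited to one consonant).
Inserting the epenthetic vowel yields /v/ → /ve/, /ð/ → /ðe/, /f/ → /fe/, /k/ → /ke/.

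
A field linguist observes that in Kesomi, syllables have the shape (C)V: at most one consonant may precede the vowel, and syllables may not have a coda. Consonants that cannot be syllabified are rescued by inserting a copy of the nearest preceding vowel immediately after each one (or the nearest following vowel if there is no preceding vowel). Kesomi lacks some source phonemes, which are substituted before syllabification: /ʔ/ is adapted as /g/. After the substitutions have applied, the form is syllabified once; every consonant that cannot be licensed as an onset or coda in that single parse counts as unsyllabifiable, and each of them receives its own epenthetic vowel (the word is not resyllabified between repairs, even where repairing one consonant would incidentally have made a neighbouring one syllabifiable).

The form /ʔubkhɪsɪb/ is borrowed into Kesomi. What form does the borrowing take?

gubukuhɪsɪbɪ

Substitution: /ʔ/ → /g/, giving /gubkhɪsɪb/.
The consonants /b/, /k/, /b/ cannot be parsed into a legal (C)V syllable (no codas are permitted; onsets are limited to one consonant).
Epenthesis after each stranded consonant: /b/ → /bu/, /k/ → /ku/, /b/ → /bɪ/.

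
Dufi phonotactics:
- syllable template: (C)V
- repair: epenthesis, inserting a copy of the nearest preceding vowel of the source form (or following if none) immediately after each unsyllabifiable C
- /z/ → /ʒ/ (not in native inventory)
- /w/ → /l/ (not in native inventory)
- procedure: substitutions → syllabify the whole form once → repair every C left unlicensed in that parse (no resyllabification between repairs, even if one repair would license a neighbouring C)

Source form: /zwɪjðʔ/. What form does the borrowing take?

Substitution: /z/ → /ʒ/, /w/ → /l/, giving /ʒlɪjðʔ/.
Under (C)V, the unsyllabifiable consonants are /ʒ/, /j/, /ð/, /ʔ/ (no codas are permitted; onsets are limited to one consonant).
Each unlicensed consonant becomes the onset of a new syllable: /ʒ/ → /ʒɪ/, /j/ → /jɪ/, /ð/ → /ðɪ/, /ʔ/ → /ʔɪ/.

ʒɪlɪjɪðɪʔɪ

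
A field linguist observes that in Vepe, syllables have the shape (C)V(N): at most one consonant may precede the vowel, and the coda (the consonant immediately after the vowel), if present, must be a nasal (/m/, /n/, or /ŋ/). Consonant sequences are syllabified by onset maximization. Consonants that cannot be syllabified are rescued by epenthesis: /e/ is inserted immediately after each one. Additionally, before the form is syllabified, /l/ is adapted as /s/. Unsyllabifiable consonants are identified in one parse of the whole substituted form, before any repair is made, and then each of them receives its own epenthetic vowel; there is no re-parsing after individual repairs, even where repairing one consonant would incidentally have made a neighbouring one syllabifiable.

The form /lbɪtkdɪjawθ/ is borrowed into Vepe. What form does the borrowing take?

Substitution: /l/ → /s/, giving /sbɪtkdɪjawθ/.
The consonants /s/, /t/, /k/, /w/, /θ/ cannot be parsed into a legal (C)V(N) syllable (only a nasal (/m/, /n/, or /ŋ/) is licensed in coda position; onsets are limited to one consonant).
Epenthesis after each stranded consonant: /s/ → /se/, /t/ → /te/, /k/ → /ke/, /w/ → /we/, /θ/ → /θe/.

sebɪtekedɪjaweθe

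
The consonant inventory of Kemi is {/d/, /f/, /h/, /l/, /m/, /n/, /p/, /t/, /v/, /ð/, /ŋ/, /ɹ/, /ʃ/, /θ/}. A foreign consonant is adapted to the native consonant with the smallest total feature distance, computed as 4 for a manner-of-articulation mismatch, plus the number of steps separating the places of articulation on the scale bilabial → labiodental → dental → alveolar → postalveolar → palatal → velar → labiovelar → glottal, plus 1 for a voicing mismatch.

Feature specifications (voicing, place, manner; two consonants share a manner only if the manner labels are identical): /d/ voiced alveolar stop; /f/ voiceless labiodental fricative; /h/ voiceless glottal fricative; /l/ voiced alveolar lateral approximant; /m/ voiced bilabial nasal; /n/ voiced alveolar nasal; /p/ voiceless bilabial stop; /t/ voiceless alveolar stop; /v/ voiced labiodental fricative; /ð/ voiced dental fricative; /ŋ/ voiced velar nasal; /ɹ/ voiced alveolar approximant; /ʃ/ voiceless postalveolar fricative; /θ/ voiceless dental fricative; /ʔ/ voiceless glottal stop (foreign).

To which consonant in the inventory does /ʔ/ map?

/h/ is closest: manner differs (stop→fricative, +4), place distance 0 (glottal→glottal), same voicing; total 4. Next closest is /t/ at distance 5.

h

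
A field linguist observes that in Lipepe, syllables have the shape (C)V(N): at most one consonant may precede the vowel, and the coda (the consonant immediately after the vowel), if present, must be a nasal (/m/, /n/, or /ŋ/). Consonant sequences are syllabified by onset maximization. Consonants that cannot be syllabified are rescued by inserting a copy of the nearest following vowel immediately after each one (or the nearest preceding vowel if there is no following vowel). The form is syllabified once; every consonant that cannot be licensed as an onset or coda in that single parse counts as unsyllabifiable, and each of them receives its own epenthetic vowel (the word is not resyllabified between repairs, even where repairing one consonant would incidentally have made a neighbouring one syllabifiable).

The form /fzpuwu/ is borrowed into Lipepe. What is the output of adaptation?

fuzupuwu

Under (C)V(N), the unsyllabifiable consonants are /f/, /z/ (only a nasal (/m/, /n/, or /ŋ/) is licensed in coda position; onsets are limited to one consonant).
Inserting the epenthetic vowel yields /f/ → /fu/, /z/ → /zu/.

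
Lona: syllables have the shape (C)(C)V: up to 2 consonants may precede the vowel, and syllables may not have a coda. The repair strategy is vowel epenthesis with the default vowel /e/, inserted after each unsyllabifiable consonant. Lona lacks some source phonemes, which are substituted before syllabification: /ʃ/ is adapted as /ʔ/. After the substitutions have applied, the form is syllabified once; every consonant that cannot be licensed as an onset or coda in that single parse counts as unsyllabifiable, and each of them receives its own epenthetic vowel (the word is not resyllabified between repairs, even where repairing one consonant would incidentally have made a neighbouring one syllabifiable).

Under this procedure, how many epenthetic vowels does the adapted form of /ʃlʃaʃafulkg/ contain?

After substitution the input is /ʔlʔaʔafulkg/.
The unsyllabifiable consonants are /ʔ/, /l/, /k/, /g/; each receives one epenthetic vowel.

4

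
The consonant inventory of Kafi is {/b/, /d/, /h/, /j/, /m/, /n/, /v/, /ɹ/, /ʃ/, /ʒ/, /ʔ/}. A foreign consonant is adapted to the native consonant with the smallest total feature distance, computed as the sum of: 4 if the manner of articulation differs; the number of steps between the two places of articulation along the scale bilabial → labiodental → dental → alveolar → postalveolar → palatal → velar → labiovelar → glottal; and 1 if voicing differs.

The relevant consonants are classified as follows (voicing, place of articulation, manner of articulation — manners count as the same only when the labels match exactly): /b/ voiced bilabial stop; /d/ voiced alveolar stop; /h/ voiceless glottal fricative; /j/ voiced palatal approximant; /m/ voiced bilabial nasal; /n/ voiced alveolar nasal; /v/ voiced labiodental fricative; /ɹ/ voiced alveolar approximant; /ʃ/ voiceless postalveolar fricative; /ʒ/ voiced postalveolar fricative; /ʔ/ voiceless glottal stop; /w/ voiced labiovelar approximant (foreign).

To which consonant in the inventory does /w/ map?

/j/ is closest: same manner (approximant), place distance 2 (labiovelar→palatal), same voicing; total 2. Next closest is /ɹ/ at distance 4.

j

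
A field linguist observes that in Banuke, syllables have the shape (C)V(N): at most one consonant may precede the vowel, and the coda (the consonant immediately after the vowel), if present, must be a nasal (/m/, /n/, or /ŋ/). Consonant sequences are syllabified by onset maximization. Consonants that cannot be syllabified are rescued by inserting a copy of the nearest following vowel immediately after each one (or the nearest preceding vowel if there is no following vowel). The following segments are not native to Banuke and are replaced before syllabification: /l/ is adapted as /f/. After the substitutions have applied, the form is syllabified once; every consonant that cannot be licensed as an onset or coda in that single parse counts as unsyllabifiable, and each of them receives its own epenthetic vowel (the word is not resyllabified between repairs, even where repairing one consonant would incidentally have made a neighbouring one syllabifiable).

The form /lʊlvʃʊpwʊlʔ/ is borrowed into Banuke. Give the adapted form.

Substitution: /l/ → /f/, giving /fʊfvʃʊpwʊfʔ/.
Under (C)V(N), the unsyllabifiable consonants are /f/, /v/, /p/, /f/, /ʔ/ (only a nasal (/m/, /n/, or /ŋ/) is licensed in coda position; onsets are limited to one consonant).
Inserting the epenthetic vowel yields /f/ → /fʊ/, /v/ → /vʊ/, /p/ → /pʊ/, /f/ → /fʊ/, /ʔ/ → /ʔʊ/.

fʊfʊvʊʃʊpʊwʊfʊʔʊ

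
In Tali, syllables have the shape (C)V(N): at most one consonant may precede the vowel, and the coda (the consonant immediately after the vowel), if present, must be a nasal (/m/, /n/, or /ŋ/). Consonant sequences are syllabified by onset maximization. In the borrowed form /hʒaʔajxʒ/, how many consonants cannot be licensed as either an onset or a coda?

4

Syllabifying with onset maximization leaves /h/, /j/, /x/, /ʒ/ stranded (only a nasal (/m/, /n/, or /ŋ/) is licensed in coda position; onsets are limited to one consonant).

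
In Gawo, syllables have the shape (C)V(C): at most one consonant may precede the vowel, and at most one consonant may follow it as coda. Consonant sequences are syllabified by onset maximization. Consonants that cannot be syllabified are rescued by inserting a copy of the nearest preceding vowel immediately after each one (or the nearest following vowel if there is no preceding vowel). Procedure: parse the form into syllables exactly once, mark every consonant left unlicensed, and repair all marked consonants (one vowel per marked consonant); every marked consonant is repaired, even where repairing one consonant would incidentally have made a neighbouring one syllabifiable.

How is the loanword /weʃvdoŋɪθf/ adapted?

Syllabifying with onset maximization leaves /v/, /f/ stranded (at most one coda consonant is licensed; onsets are limited to one consonant).
Each unlicensed consonant becomes the onset of a new syllable: /v/ → /ve/, /f/ → /fɪ/.

weʃvedoŋɪθfɪ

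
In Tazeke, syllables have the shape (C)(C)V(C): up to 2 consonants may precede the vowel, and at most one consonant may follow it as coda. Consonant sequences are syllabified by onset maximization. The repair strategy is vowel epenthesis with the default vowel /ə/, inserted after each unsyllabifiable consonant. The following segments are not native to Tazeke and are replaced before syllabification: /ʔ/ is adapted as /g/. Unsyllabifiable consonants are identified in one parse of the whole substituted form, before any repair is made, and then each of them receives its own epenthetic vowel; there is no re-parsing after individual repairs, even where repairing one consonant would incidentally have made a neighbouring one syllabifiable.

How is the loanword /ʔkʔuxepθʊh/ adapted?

gəkguxepθʊh

Substitution: /ʔ/ → /g/, giving /gkguxepθʊh/.
Under (C)(C)V(C), the unsyllabifiable consonants are /g/ (at most one coda consonant is licensed; onsets may contain at most 2 consonants).
Inserting the epenthetic vowel yields /g/ → /gə/.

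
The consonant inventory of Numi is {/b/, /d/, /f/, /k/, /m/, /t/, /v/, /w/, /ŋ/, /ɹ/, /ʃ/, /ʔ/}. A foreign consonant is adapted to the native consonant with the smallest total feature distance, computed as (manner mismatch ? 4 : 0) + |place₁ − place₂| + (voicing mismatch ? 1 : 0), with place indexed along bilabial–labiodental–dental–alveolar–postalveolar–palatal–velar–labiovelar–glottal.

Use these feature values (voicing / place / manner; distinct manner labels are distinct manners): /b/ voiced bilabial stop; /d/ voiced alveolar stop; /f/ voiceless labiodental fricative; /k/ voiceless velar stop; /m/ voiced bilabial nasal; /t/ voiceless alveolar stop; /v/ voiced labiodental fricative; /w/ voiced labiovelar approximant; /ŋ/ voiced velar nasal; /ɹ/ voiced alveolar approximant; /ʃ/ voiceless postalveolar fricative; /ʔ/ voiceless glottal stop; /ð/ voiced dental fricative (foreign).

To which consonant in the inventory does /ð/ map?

/v/ is closest: same manner (fricative), place distance 1 (dental→labiodental), same voicing; total 1. Next closest is /f/ at distance 2.

v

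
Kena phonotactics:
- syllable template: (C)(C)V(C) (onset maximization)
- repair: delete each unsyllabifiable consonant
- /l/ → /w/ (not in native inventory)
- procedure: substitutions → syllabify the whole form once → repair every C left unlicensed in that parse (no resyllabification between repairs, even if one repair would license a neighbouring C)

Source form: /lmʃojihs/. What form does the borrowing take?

Substitution: /l/ → /w/, giving /wmʃojihs/.
Under (C)(C)V(C), the unsyllabifiable consonants are /w/, /s/ (at most one coda consonant is licensed; onsets may contain at most 2 consonants).
Deletion applies to /w/, /s/.

mʃojih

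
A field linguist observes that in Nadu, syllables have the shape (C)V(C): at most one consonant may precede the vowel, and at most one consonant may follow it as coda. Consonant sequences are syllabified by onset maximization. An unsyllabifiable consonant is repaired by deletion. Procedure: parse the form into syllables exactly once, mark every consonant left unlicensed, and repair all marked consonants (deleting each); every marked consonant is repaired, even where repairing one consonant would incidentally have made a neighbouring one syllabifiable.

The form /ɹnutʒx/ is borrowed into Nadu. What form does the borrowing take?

nut

Under (C)V(C), the unsyllabifiable consonants are /ɹ/, /ʒ/, /x/ (at most one coda consonant is licensed; onsets are limited to one consonant).
Deleting the stranded consonants removes /ɹ/, /ʒ/, /x/.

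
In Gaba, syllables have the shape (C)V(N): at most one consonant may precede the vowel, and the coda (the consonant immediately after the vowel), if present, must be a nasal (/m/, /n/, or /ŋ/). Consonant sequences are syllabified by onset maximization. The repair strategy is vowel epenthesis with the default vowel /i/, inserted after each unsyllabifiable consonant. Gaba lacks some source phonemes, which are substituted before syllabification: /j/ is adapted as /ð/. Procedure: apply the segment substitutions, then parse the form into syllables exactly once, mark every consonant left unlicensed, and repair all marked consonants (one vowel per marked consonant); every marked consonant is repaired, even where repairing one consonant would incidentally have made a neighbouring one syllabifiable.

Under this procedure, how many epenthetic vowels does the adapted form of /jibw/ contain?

2

After substitution the input is /ðibw/.
The unsyllabifiable consonants are /b/, /w/; each receives one epenthetic vowel.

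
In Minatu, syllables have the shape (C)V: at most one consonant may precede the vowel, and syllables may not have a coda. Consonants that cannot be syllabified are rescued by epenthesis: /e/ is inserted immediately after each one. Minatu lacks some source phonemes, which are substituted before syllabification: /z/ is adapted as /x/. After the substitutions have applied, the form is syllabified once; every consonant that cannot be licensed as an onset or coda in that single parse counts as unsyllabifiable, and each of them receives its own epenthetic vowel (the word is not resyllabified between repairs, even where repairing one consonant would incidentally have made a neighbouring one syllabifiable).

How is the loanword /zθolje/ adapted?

Substitution: /z/ → /x/, giving /xθolje/.
Syllabifying with onset maximization leaves /x/, /l/ stranded (no codas are permitted; onsets are limited to one consonant).
Each unlicensed consonant becomes the onset of a new syllable: /x/ → /xe/, /l/ → /le/.

xeθoleje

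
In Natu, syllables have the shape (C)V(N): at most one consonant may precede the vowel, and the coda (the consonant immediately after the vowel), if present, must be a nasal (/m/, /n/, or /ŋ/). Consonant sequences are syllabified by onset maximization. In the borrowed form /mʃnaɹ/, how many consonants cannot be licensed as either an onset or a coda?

3

Syllabifying with onset maximization leaves /m/, /ʃ/, /ɹ/ stranded (only a nasal (/m/, /n/, or /ŋ/) is licensed in coda position; onsets are limited to one consonant).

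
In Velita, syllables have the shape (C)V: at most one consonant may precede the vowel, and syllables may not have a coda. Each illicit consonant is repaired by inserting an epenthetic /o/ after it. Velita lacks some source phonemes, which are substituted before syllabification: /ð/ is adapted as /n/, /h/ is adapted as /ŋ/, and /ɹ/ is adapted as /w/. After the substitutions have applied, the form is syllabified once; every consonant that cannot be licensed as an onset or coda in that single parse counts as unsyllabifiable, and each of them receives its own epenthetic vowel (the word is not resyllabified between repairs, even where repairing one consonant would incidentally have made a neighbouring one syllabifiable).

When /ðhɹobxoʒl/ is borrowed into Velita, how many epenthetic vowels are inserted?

5

After substitution the input is /nŋwobxoʒl/.
The unsyllabifiable consonants are /n/, /ŋ/, /b/, /ʒ/, /l/; each receives one epenthetic vowel.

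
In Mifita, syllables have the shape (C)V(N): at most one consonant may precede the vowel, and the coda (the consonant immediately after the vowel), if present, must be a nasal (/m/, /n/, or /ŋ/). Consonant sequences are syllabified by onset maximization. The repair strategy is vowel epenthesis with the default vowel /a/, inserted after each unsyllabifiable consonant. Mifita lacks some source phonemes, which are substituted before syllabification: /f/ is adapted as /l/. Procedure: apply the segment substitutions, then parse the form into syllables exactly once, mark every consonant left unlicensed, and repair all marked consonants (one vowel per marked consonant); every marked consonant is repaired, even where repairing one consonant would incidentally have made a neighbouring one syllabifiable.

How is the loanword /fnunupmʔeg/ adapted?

Substitution: /f/ → /l/, giving /lnunupmʔeg/.
Syllabifying with onset maximization leaves /l/, /p/, /m/, /g/ stranded (only a nasal (/m/, /n/, or /ŋ/) is licensed in coda position; onsets are limited to one consonant).
Epenthesis after each stranded consonant: /l/ → /la/, /p/ → /pa/, /m/ → /ma/, /g/ → /ga/.

lanunupamaʔega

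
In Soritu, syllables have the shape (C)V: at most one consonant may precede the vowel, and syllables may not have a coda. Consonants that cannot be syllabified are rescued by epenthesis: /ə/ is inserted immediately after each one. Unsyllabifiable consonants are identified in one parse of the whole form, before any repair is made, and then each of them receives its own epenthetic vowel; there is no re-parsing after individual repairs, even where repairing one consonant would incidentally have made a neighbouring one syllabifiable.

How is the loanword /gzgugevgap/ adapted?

gəzəgugevəgapə

The consonants /g/, /z/, /v/, /p/ cannot be parsed into a legal (C)V syllable (no codas are permitted; onsets are limited to one consonant).
Inserting the epenthetic vowel yields /g/ → /gə/, /z/ → /zə/, /v/ → /və/, /p/ → /pə/.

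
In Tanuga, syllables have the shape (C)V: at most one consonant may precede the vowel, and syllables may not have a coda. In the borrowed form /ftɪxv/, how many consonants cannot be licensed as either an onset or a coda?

The consonants /f/, /x/, /v/ cannot be parsed into a legal (C)V syllable (no codas are permitted; onsets are limited to one consonant).

3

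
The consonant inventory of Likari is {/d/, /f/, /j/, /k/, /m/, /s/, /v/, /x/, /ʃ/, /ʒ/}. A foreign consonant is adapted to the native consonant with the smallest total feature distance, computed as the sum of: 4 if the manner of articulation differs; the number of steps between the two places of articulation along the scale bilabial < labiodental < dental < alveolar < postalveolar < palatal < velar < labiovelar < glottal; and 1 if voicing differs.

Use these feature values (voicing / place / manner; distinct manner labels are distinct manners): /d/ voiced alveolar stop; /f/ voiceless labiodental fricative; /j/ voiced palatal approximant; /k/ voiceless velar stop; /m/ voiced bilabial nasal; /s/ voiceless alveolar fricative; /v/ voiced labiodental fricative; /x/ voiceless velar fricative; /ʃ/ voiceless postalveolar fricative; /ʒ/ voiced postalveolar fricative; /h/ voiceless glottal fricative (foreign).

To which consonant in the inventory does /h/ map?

/x/ is closest: same manner (fricative), place distance 2 (glottal→velar), same voicing; total 2. Next closest is /ʃ/ at distance 4.

x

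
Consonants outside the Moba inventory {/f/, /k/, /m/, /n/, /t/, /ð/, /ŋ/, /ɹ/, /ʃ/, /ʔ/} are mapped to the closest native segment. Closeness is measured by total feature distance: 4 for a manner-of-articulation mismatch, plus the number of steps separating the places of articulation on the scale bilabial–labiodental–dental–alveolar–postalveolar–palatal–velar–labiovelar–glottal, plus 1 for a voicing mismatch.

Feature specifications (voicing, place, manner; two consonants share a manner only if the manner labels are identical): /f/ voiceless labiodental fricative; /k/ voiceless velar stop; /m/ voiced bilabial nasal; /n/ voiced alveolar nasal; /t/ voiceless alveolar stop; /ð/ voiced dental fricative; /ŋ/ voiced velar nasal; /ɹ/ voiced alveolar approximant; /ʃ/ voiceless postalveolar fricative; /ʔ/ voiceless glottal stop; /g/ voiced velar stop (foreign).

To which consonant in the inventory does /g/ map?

/k/ is closest: same manner (stop), place distance 0 (velar→velar), voicing differs (+1); total 1. Next closest is /ʔ/ at distance 3.

k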